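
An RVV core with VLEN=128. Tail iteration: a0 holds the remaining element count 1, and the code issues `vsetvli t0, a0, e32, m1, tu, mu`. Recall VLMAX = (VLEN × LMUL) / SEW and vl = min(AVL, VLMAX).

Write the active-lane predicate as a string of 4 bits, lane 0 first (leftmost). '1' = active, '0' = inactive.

VLMAX = (128 × 1) / 32 = 4 lanes
AVL=1 ≤ VLMAX=4, so vl = 1
bits (lane 0 leftmost): 1000

predicate = 1000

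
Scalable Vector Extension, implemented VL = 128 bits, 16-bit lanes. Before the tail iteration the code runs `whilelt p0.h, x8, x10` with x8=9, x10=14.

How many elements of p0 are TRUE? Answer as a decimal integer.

register lanes = 128/16 = 8
p0[j] = (9+j < 14); true for j=0..4 → 5 lanes set

vl = 5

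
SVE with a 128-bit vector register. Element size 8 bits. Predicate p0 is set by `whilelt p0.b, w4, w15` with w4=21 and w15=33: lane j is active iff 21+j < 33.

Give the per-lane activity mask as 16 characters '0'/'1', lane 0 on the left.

register lanes = 128/8 = 16
p0[j] = (21+j < 33); true for j=0..11 → 12 lanes set
bits (lane 0 leftmost): 1111111111110000

predicate = 1111111111110000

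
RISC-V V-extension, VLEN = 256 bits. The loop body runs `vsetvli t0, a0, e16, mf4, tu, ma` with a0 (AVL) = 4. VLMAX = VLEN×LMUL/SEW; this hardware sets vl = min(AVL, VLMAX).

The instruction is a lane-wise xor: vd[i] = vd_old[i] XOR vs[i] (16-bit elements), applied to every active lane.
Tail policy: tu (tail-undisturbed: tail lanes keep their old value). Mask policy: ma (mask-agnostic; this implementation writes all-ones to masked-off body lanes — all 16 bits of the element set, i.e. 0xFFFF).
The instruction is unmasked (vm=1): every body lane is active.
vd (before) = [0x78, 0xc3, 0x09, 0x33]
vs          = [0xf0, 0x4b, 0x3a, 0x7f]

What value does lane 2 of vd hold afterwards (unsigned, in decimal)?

VLMAX = (256 × 1/4) / 16 = 4 lanes
vl ← min(4, 4) = 4
vd[0] xor(0x78,0xf0) -> 0x88
vd[1] xor(0xc3,0x4b) -> 0x88
vd[2] xor(0x09,0x3a) -> 0x33
vd[3] xor(0x33,0x7f) -> 0x4c

vd[2] = 51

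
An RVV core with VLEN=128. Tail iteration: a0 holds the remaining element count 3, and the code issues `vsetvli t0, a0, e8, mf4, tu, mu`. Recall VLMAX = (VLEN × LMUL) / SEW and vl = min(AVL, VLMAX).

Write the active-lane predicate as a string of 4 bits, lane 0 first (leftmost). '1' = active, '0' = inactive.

lanes per group: 128·1/4/8 = 4
vl ← min(3, 4) = 3
bits (lane 0 leftmost): 1110

predicate = 1110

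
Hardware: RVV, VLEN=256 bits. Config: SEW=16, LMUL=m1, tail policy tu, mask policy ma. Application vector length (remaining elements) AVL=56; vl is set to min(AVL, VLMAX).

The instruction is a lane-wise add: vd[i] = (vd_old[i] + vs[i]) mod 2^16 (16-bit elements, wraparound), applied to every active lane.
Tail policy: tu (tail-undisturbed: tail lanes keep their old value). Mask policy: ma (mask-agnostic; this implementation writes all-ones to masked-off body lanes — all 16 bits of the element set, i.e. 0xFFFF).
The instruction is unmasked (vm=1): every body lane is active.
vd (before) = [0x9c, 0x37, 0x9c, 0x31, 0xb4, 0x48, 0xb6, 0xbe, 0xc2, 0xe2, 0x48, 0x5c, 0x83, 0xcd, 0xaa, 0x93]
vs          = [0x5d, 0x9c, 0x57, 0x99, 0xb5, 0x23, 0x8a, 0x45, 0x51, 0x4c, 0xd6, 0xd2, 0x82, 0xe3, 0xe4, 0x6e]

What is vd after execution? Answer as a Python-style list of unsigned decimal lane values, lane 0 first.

VLMAX = (256 × 1) / 16 = 16 lanes
vl ← min(56, 16) = 16
  i=0: add(0x9c,0x5d) → 249
  i=1: add(0x37,0x9c) → 211
  i=2: add(0x9c,0x57) → 243
  i=3: add(0x31,0x99) → 202
  i=4: add(0xb4,0xb5) → 361
  i=5: add(0x48,0x23) → 107
  i=6: add(0xb6,0x8a) → 320
  i=7: add(0xbe,0x45) → 259
  i=8: add(0xc2,0x51) → 275
  i=9: add(0xe2,0x4c) → 302
  i=10: add(0x48,0xd6) → 286
  i=11: add(0x5c,0xd2) → 302
  i=12: add(0x83,0x82) → 261
  i=13: add(0xcd,0xe3) → 432
  i=14: add(0xaa,0xe4) → 398
  i=15: add(0x93,0x6e) → 257

vd = [249, 211, 243, 202, 361, 107, 320, 259, 275, 302, 286, 302, 261, 432, 398, 257]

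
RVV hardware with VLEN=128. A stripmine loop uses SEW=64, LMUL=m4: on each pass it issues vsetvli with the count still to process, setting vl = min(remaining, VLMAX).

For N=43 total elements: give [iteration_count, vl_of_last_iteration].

VLMAX = VLEN×LMUL/SEW = 128×4/64 = 8
43 elements at 8/iter → 6 passes, remainder 3 on the last

[iterations, last_vl] = [6, 3]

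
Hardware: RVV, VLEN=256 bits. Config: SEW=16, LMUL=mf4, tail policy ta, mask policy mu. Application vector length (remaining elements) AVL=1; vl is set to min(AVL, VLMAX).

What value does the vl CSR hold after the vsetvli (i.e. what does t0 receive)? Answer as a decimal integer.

vl = 1

lanes per group: 256·1/4/16 = 4
AVL=1 ≤ VLMAX=4, so vl = 1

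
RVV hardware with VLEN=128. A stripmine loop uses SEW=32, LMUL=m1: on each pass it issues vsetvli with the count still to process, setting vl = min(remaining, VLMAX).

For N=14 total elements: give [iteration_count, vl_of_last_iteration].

[iterations, last_vl] = [4, 2]

VLMAX = (128 × 1) / 32 = 4 lanes
N=14: ⌈14/4⌉ = 4 iters; last vl = 14 − 3×4 = 2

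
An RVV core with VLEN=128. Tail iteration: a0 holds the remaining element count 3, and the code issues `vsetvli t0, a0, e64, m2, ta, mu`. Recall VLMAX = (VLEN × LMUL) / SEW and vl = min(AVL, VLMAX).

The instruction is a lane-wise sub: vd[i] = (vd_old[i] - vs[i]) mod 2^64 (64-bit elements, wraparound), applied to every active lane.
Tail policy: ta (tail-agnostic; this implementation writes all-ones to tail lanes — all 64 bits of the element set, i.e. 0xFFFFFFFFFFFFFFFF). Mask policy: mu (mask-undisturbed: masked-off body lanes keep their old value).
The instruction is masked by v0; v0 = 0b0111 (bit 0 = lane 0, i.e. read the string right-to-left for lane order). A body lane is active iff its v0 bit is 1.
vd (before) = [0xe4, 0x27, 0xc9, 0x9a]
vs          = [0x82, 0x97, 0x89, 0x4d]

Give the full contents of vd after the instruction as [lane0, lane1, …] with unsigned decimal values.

vd = [98, 18446744073709551504, 64, 18446744073709551615]

lanes per group: 128·2/64 = 4
vl ← min(3, 4) = 3
  i=0: sub(0xe4,0x82) → 98
  i=1: sub(0x27,0x97) → 18446744073709551504
  i=2: sub(0xc9,0x89) → 64
  i=3: tail/ones → 18446744073709551615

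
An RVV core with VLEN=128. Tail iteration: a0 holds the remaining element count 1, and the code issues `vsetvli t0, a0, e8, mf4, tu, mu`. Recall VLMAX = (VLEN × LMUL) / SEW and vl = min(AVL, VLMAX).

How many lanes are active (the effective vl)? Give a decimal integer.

VLMAX = (128 × 1/4) / 8 = 4 lanes
vl = min(AVL, VLMAX) = min(1, 4) = 1

vl = 1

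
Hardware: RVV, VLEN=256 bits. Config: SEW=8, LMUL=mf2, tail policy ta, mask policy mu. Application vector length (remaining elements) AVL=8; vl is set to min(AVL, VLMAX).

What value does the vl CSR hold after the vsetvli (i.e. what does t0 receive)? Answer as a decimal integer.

vl = 8

lanes per group: 256·1/2/8 = 16
vl ← min(8, 16) = 8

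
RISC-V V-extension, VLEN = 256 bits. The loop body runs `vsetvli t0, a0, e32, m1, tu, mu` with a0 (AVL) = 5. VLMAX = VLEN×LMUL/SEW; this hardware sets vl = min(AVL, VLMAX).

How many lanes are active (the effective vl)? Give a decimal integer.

VLMAX = VLEN×LMUL/SEW = 256×1/32 = 8
vl ← min(5, 8) = 5

vl = 5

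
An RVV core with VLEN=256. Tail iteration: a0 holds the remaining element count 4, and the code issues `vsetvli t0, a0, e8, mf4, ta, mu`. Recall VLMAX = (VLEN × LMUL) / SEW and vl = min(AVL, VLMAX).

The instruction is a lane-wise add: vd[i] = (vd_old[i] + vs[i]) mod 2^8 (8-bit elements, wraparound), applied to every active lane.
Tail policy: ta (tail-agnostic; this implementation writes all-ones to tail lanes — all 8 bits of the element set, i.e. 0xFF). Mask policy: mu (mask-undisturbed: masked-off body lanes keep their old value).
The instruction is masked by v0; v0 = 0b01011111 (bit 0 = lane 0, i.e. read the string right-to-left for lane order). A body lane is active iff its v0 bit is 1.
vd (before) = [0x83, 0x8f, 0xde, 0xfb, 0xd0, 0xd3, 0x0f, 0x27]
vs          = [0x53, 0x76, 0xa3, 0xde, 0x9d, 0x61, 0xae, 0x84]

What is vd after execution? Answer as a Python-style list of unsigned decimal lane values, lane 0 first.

lanes per group: 256·1/4/8 = 8
vl ← min(4, 8) = 4
vd[0] add(0x83,0x53) -> 0xd6
vd[1] add(0x8f,0x76) -> 0x05
vd[2] add(0xde,0xa3) -> 0x81
vd[3] add(0xfb,0xde) -> 0xd9
vd[4] tail/ones -> 0xff
vd[5] tail/ones -> 0xff
vd[6] tail/ones -> 0xff
vd[7] tail/ones -> 0xff

vd = [214, 5, 129, 217, 255, 255, 255, 255]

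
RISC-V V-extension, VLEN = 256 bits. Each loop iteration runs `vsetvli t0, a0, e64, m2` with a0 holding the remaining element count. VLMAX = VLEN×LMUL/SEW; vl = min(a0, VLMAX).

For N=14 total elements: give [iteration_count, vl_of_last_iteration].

[iterations, last_vl] = [2, 6]

VLMAX = (256 × 2) / 64 = 8 lanes
N=14: ⌈14/8⌉ = 2 iters; last vl = 14 − 1×8 = 6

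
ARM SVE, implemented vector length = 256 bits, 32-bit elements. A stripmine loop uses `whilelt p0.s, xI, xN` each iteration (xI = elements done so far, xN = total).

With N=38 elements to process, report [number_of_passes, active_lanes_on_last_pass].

[iterations, last_vl] = [5, 6]

256-bit reg / 32-bit elem → 8 lanes
38 elements at 8/iter → 5 passes, remainder 6 on the last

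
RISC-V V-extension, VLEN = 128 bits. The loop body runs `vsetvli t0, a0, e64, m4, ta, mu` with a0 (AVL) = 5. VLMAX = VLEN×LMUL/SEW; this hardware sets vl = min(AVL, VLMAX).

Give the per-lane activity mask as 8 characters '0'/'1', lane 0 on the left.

VLMAX = VLEN×LMUL/SEW = 128×4/64 = 8
vl ← min(5, 8) = 5
bits (lane 0 leftmost): 11111000

predicate = 11111000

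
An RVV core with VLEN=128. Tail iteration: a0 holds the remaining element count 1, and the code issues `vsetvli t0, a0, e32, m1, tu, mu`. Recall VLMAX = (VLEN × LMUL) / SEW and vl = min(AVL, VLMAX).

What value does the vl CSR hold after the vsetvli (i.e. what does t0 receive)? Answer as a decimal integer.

lanes per group: 128·1/32 = 4
vl ← min(1, 4) = 1

vl = 1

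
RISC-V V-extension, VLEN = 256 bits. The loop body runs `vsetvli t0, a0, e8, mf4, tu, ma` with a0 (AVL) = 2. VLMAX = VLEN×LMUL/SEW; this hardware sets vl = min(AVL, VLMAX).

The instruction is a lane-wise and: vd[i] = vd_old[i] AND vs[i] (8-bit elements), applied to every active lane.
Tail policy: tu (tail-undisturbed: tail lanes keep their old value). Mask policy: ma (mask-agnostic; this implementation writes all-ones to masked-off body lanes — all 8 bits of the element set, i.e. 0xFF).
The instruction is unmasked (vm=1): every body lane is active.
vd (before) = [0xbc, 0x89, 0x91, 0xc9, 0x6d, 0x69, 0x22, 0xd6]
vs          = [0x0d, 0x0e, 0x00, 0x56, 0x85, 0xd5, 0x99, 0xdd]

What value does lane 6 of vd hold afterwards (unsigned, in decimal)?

vd[6] = 34

lanes per group: 256·1/4/8 = 8
AVL=2 ≤ VLMAX=8, so vl = 2
  i=0: and(0xbc,0x0d) → 12
  i=1: and(0x89,0x0e) → 8
  i=2: tail/keep → 145
  i=3: tail/keep → 201
  i=4: tail/keep → 109
  i=5: tail/keep → 105
  i=6: tail/keep → 34
  i=7: tail/keep → 214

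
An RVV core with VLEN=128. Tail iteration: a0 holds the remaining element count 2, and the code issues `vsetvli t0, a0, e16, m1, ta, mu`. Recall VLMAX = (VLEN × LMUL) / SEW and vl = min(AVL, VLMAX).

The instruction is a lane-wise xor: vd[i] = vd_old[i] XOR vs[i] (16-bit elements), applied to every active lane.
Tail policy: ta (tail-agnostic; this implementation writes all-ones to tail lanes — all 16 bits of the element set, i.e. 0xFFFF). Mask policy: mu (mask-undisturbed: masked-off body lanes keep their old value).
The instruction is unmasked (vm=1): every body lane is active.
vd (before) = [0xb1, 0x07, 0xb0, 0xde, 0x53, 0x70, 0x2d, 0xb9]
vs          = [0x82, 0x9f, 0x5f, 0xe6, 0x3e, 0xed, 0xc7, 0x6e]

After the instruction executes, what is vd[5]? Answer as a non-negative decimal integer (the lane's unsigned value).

vd[5] = 65535

VLMAX = (128 × 1) / 16 = 8 lanes
vl = min(AVL, VLMAX) = min(2, 8) = 2
vd[0] xor(0xb1,0x82) -> 0x33
vd[1] xor(0x07,0x9f) -> 0x98
vd[2] tail/ones -> 0xffff
vd[3] tail/ones -> 0xffff
vd[4] tail/ones -> 0xffff
vd[5] tail/ones -> 0xffff
vd[6] tail/ones -> 0xffff
vd[7] tail/ones -> 0xffff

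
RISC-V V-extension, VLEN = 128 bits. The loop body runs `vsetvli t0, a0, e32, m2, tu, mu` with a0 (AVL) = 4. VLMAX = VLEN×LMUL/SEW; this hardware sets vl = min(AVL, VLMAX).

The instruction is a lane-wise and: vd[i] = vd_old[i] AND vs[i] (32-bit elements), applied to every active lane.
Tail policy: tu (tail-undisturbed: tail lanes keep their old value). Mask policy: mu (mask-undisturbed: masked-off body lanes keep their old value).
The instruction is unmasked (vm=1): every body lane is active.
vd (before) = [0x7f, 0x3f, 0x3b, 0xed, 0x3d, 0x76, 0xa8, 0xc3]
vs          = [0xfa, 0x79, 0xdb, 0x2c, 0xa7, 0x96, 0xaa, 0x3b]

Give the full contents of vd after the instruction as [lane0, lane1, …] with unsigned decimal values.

vd = [122, 57, 27, 44, 61, 118, 168, 195]

lanes per group: 128·2/32 = 8
vl = min(AVL, VLMAX) = min(4, 8) = 4
vd[0] and(0x7f,0xfa) -> 0x7a
vd[1] and(0x3f,0x79) -> 0x39
vd[2] and(0x3b,0xdb) -> 0x1b
vd[3] and(0xed,0x2c) -> 0x2c
vd[4] tail/keep -> 0x3d
vd[5] tail/keep -> 0x76
vd[6] tail/keep -> 0xa8
vd[7] tail/keep -> 0xc3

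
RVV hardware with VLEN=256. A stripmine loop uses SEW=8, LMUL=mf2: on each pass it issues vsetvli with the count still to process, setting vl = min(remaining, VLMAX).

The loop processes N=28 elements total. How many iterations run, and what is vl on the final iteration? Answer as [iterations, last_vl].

[iterations, last_vl] = [2, 12]

VLMAX = (256 × 1/2) / 8 = 16 lanes
N=28: ⌈28/16⌉ = 2 iters; last vl = 28 − 1×16 = 12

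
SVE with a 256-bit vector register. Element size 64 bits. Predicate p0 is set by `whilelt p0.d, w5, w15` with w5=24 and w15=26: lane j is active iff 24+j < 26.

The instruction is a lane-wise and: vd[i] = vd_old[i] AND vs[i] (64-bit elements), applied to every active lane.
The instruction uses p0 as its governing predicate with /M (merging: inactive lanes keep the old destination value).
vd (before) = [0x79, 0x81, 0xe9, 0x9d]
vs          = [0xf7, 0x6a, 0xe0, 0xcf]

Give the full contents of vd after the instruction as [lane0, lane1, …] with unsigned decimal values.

256-bit reg / 64-bit elem → 4 lanes
active while 24+j < 26, i.e. j ∈ [0,2) capped at 4 ⇒ 2
lane  0: and(0x79,0xf7) ⇒ 0x71
lane  1: and(0x81,0x6a) ⇒ 0x00
lane  2: tail/keep ⇒ 0xe9
lane  3: tail/keep ⇒ 0x9d

vd = [113, 0, 233, 157]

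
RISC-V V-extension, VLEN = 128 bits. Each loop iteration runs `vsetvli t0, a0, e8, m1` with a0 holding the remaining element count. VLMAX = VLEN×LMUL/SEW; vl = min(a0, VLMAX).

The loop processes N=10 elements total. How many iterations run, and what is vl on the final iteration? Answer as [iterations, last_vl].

[iterations, last_vl] = [1, 10]

VLMAX = (128 × 1) / 8 = 16 lanes
N=10: ⌈10/16⌉ = 1 iters; last vl = 10 − 0×16 = 10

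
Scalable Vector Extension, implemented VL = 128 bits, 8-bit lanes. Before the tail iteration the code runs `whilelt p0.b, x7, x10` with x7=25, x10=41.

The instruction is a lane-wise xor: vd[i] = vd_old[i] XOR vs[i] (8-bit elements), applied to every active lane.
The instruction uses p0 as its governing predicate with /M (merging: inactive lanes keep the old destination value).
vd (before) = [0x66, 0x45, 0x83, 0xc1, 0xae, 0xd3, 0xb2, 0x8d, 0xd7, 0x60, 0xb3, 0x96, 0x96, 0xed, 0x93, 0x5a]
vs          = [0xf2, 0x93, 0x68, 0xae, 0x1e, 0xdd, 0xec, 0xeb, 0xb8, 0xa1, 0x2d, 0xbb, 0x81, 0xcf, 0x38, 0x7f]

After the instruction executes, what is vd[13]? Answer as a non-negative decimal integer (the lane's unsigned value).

vd[13] = 34

128-bit reg / 8-bit elem → 16 lanes
active while 25+j < 41, i.e. j ∈ [0,16) capped at 16 ⇒ 16
  i=0: xor(0x66,0xf2) → 148
  i=1: xor(0x45,0x93) → 214
  i=2: xor(0x83,0x68) → 235
  i=3: xor(0xc1,0xae) → 111
  i=4: xor(0xae,0x1e) → 176
  i=5: xor(0xd3,0xdd) → 14
  i=6: xor(0xb2,0xec) → 94
  i=7: xor(0x8d,0xeb) → 102
  i=8: xor(0xd7,0xb8) → 111
  i=9: xor(0x60,0xa1) → 193
  i=10: xor(0xb3,0x2d) → 158
  i=11: xor(0x96,0xbb) → 45
  i=12: xor(0x96,0x81) → 23
  i=13: xor(0xed,0xcf) → 34
  i=14: xor(0x93,0x38) → 171
  i=15: xor(0x5a,0x7f) → 37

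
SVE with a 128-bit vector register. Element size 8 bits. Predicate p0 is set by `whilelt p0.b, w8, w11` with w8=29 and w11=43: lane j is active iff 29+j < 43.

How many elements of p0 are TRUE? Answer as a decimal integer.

128-bit reg / 8-bit elem → 16 lanes
p0[j] = (29+j < 43); true for j=0..13 → 14 lanes set

vl = 14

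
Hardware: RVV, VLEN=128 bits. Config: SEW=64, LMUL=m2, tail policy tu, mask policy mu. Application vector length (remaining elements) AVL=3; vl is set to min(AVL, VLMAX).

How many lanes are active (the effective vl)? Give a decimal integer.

vl = 3

VLMAX = (128 × 2) / 64 = 4 lanes
AVL=3 ≤ VLMAX=4, so vl = 3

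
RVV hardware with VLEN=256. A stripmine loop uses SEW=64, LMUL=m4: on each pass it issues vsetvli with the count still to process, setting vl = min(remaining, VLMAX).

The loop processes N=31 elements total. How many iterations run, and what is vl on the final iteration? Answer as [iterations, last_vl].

[iterations, last_vl] = [2, 15]

VLMAX = (256 × 4) / 64 = 16 lanes
31 elements at 16/iter → 2 passes, remainder 15 on the last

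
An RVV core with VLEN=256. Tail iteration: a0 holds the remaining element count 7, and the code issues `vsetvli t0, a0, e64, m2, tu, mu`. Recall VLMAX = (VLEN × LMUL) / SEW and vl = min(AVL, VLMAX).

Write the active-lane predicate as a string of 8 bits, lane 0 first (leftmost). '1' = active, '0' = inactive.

VLMAX = VLEN×LMUL/SEW = 256×2/64 = 8
vl ← min(7, 8) = 7
bits (lane 0 leftmost): 11111110

predicate = 11111110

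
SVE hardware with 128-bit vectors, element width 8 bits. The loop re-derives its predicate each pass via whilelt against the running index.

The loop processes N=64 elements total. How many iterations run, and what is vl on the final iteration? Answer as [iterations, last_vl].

lane count: 128 div 8 = 16
iterations = ceil(64/16) = 4; final-pass vl = 16

[iterations, last_vl] = [4, 16]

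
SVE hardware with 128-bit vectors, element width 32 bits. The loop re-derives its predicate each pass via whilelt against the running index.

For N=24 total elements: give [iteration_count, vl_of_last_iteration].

[iterations, last_vl] = [6, 4]

128-bit reg / 32-bit elem → 4 lanes
N=24: ⌈24/4⌉ = 6 iters; last vl = 24 − 5×4 = 4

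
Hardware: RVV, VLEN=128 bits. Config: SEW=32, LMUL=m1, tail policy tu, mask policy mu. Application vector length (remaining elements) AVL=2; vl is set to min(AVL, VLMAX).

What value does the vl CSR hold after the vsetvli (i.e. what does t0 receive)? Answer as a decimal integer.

vl = 2

VLMAX = VLEN×LMUL/SEW = 128×1/32 = 4
AVL=2 ≤ VLMAX=4, so vl = 2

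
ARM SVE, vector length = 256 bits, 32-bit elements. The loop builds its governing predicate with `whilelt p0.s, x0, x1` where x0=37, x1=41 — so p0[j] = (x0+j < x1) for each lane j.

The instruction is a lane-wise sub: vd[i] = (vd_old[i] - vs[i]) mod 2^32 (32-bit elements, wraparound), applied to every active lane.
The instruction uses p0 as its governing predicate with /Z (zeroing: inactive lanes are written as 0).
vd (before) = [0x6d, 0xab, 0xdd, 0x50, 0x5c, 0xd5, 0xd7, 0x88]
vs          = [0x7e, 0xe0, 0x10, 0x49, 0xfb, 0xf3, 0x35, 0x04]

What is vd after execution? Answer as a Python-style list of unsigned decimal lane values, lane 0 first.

register lanes = 256/32 = 8
whilelt: lane j active iff 37+j < 41 → j < 4 → 4 active
vd[0] sub(0x6d,0x7e) -> 0xffffffef
vd[1] sub(0xab,0xe0) -> 0xffffffcb
vd[2] sub(0xdd,0x10) -> 0xcd
vd[3] sub(0x50,0x49) -> 0x07
vd[4] tail/zero -> 0x00
vd[5] tail/zero -> 0x00
vd[6] tail/zero -> 0x00
vd[7] tail/zero -> 0x00

vd = [4294967279, 4294967243, 205, 7, 0, 0, 0, 0]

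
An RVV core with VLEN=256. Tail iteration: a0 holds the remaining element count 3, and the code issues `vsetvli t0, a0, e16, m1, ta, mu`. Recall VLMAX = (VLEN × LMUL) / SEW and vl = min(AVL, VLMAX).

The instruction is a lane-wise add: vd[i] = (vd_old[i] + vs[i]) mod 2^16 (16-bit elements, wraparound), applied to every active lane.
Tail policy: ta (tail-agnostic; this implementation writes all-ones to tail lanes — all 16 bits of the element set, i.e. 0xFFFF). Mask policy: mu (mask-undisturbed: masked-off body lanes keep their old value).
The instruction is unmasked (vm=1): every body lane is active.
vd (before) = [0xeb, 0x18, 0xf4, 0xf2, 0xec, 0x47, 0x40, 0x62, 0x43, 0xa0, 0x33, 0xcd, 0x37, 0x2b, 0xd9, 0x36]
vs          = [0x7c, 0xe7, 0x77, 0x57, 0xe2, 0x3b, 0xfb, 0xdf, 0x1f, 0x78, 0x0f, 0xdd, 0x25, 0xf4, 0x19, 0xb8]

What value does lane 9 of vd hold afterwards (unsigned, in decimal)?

vd[9] = 65535

VLMAX = (256 × 1) / 16 = 16 lanes
AVL=3 ≤ VLMAX=16, so vl = 3
[0] add(0xeb,0x7c) = 0x167
[1] add(0x18,0xe7) = 0xff
[2] add(0xf4,0x77) = 0x16b
[3] tail/ones = 0xffff
[4] tail/ones = 0xffff
[5] tail/ones = 0xffff
[6] tail/ones = 0xffff
[7] tail/ones = 0xffff
[8] tail/ones = 0xffff
[9] tail/ones = 0xffff
[10] tail/ones = 0xffff
[11] tail/ones = 0xffff
[12] tail/ones = 0xffff
[13] tail/ones = 0xffff
[14] tail/ones = 0xffff
[15] tail/ones = 0xffff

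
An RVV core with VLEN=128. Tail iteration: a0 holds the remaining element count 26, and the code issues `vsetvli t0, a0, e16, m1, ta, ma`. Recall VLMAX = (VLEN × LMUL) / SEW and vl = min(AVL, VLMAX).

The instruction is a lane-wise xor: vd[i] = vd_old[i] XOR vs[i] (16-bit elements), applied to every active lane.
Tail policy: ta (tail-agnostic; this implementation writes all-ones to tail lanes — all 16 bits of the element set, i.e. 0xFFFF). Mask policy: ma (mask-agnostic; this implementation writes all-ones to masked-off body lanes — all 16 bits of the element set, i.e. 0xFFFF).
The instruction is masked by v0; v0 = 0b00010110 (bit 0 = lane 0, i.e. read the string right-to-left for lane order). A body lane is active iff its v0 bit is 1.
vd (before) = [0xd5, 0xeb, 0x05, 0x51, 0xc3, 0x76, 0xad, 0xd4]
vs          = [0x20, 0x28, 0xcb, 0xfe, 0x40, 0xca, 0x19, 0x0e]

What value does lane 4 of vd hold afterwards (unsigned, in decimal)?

lanes per group: 128·1/16 = 8
vl ← min(26, 8) = 8
[0] mask-off/ones = 0xffff
[1] xor(0xeb,0x28) = 0xc3
[2] xor(0x05,0xcb) = 0xce
[3] mask-off/ones = 0xffff
[4] xor(0xc3,0x40) = 0x83
[5] mask-off/ones = 0xffff
[6] mask-off/ones = 0xffff
[7] mask-off/ones = 0xffff

vd[4] = 131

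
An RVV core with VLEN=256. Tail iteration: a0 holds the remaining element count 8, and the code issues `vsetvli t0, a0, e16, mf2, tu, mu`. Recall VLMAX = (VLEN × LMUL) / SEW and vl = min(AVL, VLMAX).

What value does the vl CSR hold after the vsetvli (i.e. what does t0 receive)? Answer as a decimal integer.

VLMAX = VLEN×LMUL/SEW = 256×1/2/16 = 8
vl ← min(8, 8) = 8

vl = 8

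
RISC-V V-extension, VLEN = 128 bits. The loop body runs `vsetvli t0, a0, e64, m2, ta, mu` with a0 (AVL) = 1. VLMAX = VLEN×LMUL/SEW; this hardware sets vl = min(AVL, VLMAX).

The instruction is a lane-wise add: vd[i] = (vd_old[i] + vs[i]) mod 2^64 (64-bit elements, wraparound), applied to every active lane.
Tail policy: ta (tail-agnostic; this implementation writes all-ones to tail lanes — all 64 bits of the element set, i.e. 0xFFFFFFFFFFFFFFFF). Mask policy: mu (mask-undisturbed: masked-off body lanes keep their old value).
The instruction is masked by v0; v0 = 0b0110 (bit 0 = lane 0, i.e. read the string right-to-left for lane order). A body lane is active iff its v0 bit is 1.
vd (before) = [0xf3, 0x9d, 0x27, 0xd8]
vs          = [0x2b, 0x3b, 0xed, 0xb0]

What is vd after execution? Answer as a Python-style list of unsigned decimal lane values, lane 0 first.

vd = [243, 18446744073709551615, 18446744073709551615, 18446744073709551615]

VLMAX = VLEN×LMUL/SEW = 128×2/64 = 4
AVL=1 ≤ VLMAX=4, so vl = 1
  i=0: mask-off/keep → 243
  i=1: tail/ones → 18446744073709551615
  i=2: tail/ones → 18446744073709551615
  i=3: tail/ones → 18446744073709551615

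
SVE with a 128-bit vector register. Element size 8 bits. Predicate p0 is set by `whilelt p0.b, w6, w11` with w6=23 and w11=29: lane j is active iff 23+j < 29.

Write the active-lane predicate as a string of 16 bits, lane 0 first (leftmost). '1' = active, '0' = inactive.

predicate = 1111110000000000

register lanes = 128/8 = 16
p0[j] = (23+j < 29); true for j=0..5 → 6 lanes set
bits (lane 0 leftmost): 1111110000000000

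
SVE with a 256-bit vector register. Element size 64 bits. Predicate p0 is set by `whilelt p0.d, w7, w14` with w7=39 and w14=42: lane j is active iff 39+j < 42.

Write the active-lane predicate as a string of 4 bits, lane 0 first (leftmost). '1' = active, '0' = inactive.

predicate = 1110

register lanes = 256/64 = 4
active while 39+j < 42, i.e. j ∈ [0,3) capped at 4 ⇒ 3
bits (lane 0 leftmost): 1110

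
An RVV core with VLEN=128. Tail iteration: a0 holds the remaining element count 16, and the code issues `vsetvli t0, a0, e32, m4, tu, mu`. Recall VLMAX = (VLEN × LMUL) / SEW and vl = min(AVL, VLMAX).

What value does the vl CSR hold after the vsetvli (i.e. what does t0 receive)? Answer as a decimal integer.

VLMAX = (128 × 4) / 32 = 16 lanes
vl ← min(16, 16) = 16

vl = 16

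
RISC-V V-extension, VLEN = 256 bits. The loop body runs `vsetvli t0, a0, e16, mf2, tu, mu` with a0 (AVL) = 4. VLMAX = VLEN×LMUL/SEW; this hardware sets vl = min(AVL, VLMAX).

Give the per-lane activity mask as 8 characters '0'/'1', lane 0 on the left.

VLMAX = (256 × 1/2) / 16 = 8 lanes
vl ← min(4, 8) = 4
bits (lane 0 leftmost): 11110000

predicate = 11110000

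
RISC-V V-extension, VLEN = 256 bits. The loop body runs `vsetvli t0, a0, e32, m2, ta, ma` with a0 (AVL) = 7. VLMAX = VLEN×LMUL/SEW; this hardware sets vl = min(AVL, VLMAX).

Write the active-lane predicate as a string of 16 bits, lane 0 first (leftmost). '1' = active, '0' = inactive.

lanes per group: 256·2/32 = 16
vl ← min(7, 16) = 7
bits (lane 0 leftmost): 1111111000000000

predicate = 1111111000000000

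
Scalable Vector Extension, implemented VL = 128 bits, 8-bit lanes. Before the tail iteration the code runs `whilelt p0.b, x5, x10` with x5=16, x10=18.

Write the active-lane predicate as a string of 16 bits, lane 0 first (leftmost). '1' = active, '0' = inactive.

lane count: 128 div 8 = 16
whilelt: lane j active iff 16+j < 18 → j < 2 → 2 active
bits (lane 0 leftmost): 1100000000000000

predicate = 1100000000000000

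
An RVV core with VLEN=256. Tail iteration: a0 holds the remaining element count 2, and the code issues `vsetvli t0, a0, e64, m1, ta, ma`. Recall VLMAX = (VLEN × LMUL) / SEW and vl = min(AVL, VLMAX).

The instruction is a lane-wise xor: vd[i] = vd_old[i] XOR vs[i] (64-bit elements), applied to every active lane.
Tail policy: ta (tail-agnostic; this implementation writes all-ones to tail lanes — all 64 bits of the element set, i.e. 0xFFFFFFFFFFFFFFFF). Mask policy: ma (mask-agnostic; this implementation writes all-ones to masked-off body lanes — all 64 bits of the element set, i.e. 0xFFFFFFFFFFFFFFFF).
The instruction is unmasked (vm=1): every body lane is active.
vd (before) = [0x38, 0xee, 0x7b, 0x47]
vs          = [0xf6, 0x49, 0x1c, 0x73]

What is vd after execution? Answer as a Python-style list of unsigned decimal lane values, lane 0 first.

VLMAX = (256 × 1) / 64 = 4 lanes
vl ← min(2, 4) = 2
  i=0: xor(0x38,0xf6) → 206
  i=1: xor(0xee,0x49) → 167
  i=2: tail/ones → 18446744073709551615
  i=3: tail/ones → 18446744073709551615

vd = [206, 167, 18446744073709551615, 18446744073709551615]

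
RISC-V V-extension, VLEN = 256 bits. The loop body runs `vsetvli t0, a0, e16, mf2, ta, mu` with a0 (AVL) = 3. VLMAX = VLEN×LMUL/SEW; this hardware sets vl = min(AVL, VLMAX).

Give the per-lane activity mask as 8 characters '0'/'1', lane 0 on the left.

lanes per group: 256·1/2/16 = 8
AVL=3 ≤ VLMAX=8, so vl = 3
bits (lane 0 leftmost): 11100000

predicate = 11100000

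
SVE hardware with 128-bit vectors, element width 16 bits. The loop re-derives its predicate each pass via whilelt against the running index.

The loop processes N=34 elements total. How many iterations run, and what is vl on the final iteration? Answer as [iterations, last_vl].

lane count: 128 div 16 = 8
N=34: ⌈34/8⌉ = 5 iters; last vl = 34 − 4×8 = 2

[iterations, last_vl] = [5, 2]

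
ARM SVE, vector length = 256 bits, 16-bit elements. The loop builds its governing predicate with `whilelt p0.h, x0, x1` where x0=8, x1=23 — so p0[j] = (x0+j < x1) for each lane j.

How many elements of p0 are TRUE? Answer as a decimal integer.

256-bit reg / 16-bit elem → 16 lanes
p0[j] = (8+j < 23); true for j=0..14 → 15 lanes set

vl = 15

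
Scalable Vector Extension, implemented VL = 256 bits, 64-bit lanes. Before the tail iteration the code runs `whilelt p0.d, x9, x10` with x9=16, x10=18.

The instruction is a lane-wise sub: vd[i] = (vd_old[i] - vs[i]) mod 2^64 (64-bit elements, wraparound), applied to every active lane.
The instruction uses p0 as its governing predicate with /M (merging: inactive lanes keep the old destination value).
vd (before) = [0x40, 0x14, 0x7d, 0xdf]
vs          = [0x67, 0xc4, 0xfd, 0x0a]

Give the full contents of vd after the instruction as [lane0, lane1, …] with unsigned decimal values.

256-bit reg / 64-bit elem → 4 lanes
p0[j] = (16+j < 18); true for j=0..1 → 2 lanes set
lane  0: sub(0x40,0x67) ⇒ 0xffffffffffffffd9
lane  1: sub(0x14,0xc4) ⇒ 0xffffffffffffff50
lane  2: tail/keep ⇒ 0x7d
lane  3: tail/keep ⇒ 0xdf

vd = [18446744073709551577, 18446744073709551440, 125, 223]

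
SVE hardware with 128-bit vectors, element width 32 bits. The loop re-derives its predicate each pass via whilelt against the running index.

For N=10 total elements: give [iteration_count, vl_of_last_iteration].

register lanes = 128/32 = 4
iterations = ceil(10/4) = 3; final-pass vl = 2

[iterations, last_vl] = [3, 2]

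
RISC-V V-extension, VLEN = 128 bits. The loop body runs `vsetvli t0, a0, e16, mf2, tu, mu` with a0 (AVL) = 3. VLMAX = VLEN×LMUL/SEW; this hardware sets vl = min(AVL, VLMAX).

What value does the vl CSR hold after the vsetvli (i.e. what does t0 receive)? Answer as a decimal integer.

vl = 3

VLMAX = (128 × 1/2) / 16 = 4 lanes
AVL=3 ≤ VLMAX=4, so vl = 3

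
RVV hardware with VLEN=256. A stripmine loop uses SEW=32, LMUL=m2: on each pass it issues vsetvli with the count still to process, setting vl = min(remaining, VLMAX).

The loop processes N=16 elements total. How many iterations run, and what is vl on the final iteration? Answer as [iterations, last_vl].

[iterations, last_vl] = [1, 16]

VLMAX = VLEN×LMUL/SEW = 256×2/32 = 16
iterations = ceil(16/16) = 1; final-pass vl = 16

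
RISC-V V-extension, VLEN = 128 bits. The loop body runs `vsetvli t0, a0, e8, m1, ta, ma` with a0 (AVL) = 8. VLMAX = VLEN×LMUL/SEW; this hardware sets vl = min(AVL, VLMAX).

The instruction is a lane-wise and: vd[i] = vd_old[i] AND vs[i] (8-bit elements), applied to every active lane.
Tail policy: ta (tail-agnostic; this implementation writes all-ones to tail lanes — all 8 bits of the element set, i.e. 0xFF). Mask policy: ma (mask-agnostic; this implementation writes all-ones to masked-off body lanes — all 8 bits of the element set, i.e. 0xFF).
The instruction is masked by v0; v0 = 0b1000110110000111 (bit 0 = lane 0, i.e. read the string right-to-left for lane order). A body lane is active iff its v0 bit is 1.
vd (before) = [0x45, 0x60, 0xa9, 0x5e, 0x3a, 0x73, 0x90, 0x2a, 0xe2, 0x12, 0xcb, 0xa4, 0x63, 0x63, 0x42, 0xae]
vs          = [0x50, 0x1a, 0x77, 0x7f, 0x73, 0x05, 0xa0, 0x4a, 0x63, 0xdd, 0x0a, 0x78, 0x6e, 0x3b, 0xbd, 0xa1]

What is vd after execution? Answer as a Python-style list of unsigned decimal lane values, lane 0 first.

lanes per group: 128·1/8 = 16
vl = min(AVL, VLMAX) = min(8, 16) = 8
  i=0: and(0x45,0x50) → 64
  i=1: and(0x60,0x1a) → 0
  i=2: and(0xa9,0x77) → 33
  i=3: mask-off/ones → 255
  i=4: mask-off/ones → 255
  i=5: mask-off/ones → 255
  i=6: mask-off/ones → 255
  i=7: and(0x2a,0x4a) → 10
  i=8: tail/ones → 255
  i=9: tail/ones → 255
  i=10: tail/ones → 255
  i=11: tail/ones → 255
  i=12: tail/ones → 255
  i=13: tail/ones → 255
  i=14: tail/ones → 255
  i=15: tail/ones → 255

vd = [64, 0, 33, 255, 255, 255, 255, 10, 255, 255, 255, 255, 255, 255, 255, 255]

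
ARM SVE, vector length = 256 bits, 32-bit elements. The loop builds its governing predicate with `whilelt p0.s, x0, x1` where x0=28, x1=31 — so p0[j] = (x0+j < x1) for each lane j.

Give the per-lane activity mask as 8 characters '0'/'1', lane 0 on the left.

lane count: 256 div 32 = 8
active while 28+j < 31, i.e. j ∈ [0,3) capped at 8 ⇒ 3
bits (lane 0 leftmost): 11100000

predicate = 11100000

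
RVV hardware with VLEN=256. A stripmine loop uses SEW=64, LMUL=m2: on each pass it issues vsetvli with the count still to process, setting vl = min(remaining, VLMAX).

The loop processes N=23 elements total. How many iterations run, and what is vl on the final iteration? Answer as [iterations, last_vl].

[iterations, last_vl] = [3, 7]

VLMAX = (256 × 2) / 64 = 8 lanes
23 elements at 8/iter → 3 passes, remainder 7 on the last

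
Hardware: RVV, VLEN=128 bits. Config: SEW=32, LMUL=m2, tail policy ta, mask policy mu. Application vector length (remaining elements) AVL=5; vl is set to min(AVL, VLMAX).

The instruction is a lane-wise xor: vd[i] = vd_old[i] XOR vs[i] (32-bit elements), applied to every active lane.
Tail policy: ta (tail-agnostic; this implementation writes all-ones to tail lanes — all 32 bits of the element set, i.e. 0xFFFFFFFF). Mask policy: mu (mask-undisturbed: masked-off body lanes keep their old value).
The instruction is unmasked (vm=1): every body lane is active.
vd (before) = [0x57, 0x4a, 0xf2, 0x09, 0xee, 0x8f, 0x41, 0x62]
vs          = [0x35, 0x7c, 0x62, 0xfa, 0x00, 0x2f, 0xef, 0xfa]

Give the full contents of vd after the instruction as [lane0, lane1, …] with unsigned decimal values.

VLMAX = VLEN×LMUL/SEW = 128×2/32 = 8
vl ← min(5, 8) = 5
[0] xor(0x57,0x35) = 0x62
[1] xor(0x4a,0x7c) = 0x36
[2] xor(0xf2,0x62) = 0x90
[3] xor(0x09,0xfa) = 0xf3
[4] xor(0xee,0x00) = 0xee
[5] tail/ones = 0xffffffff
[6] tail/ones = 0xffffffff
[7] tail/ones = 0xffffffff

vd = [98, 54, 144, 243, 238, 4294967295, 4294967295, 4294967295]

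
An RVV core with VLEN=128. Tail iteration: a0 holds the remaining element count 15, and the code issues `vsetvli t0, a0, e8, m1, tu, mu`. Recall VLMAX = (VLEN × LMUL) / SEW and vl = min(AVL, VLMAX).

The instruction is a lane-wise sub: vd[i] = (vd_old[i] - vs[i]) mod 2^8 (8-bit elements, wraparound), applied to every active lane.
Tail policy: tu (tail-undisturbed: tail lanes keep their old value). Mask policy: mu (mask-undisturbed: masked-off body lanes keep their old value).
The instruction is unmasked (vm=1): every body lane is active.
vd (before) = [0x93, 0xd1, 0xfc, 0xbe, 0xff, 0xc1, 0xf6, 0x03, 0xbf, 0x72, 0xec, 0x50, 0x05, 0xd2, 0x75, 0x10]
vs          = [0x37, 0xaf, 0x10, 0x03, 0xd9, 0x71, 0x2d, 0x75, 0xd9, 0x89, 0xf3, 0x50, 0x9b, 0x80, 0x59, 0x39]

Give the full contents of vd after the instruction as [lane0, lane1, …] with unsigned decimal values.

vd = [92, 34, 236, 187, 38, 80, 201, 142, 230, 233, 249, 0, 106, 82, 28, 16]

VLMAX = (128 × 1) / 8 = 16 lanes
vl = min(AVL, VLMAX) = min(15, 16) = 15
[0] sub(0x93,0x37) = 0x5c
[1] sub(0xd1,0xaf) = 0x22
[2] sub(0xfc,0x10) = 0xec
[3] sub(0xbe,0x03) = 0xbb
[4] sub(0xff,0xd9) = 0x26
[5] sub(0xc1,0x71) = 0x50
[6] sub(0xf6,0x2d) = 0xc9
[7] sub(0x03,0x75) = 0x8e
[8] sub(0xbf,0xd9) = 0xe6
[9] sub(0x72,0x89) = 0xe9
[10] sub(0xec,0xf3) = 0xf9
[11] sub(0x50,0x50) = 0x00
[12] sub(0x05,0x9b) = 0x6a
[13] sub(0xd2,0x80) = 0x52
[14] sub(0x75,0x59) = 0x1c
[15] tail/keep = 0x10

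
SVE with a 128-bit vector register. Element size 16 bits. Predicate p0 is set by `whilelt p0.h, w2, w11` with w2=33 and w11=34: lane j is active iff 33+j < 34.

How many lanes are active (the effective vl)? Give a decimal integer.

vl = 1

lane count: 128 div 16 = 8
whilelt: lane j active iff 33+j < 34 → j < 1 → 1 active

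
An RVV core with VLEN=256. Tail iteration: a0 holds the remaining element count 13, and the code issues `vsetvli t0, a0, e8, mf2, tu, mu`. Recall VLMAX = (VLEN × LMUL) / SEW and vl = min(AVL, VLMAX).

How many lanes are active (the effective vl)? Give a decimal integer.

vl = 13

lanes per group: 256·1/2/8 = 16
vl = min(AVL, VLMAX) = min(13, 16) = 13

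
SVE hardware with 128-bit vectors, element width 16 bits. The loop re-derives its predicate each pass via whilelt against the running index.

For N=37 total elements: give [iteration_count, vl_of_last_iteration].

[iterations, last_vl] = [5, 5]

register lanes = 128/16 = 8
N=37: ⌈37/8⌉ = 5 iters; last vl = 37 − 4×8 = 5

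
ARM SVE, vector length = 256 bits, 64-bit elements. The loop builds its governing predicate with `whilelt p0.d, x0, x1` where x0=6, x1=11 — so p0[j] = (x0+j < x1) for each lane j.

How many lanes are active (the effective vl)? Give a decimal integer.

256-bit reg / 64-bit elem → 4 lanes
active while 6+j < 11, i.e. j ∈ [0,5) capped at 4 ⇒ 4

vl = 4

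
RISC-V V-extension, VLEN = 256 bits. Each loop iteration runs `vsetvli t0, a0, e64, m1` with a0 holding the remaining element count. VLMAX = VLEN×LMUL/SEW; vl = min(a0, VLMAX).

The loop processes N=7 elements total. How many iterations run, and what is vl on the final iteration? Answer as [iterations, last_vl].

[iterations, last_vl] = [2, 3]

lanes per group: 256·1/64 = 4
N=7: ⌈7/4⌉ = 2 iters; last vl = 7 − 1×4 = 3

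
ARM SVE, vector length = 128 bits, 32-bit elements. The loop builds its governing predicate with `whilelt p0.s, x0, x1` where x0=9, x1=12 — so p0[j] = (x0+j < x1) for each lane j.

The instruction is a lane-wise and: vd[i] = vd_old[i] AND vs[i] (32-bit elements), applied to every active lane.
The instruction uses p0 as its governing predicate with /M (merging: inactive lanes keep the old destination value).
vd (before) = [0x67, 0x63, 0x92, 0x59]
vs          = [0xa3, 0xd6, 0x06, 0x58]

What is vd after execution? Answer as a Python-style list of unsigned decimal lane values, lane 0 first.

register lanes = 128/32 = 4
active while 9+j < 12, i.e. j ∈ [0,3) capped at 4 ⇒ 3
vd[0] and(0x67,0xa3) -> 0x23
vd[1] and(0x63,0xd6) -> 0x42
vd[2] and(0x92,0x06) -> 0x02
vd[3] tail/keep -> 0x59

vd = [35, 66, 2, 89]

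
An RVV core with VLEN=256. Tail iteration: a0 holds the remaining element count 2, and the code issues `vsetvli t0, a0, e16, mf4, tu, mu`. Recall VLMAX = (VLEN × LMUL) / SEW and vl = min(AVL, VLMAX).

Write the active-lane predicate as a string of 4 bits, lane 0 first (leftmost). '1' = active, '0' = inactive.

predicate = 1100

VLMAX = VLEN×LMUL/SEW = 256×1/4/16 = 4
vl = min(AVL, VLMAX) = min(2, 4) = 2
bits (lane 0 leftmost): 1100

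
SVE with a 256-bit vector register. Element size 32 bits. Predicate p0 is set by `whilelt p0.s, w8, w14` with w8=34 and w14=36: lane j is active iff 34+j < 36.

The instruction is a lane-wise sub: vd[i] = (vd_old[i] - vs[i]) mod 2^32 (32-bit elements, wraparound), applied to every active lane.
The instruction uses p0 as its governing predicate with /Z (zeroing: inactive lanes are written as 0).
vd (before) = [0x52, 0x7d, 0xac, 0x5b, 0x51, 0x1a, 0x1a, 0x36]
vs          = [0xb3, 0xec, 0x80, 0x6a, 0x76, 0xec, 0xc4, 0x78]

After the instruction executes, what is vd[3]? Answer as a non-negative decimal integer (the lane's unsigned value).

vd[3] = 0

register lanes = 256/32 = 8
active while 34+j < 36, i.e. j ∈ [0,2) capped at 8 ⇒ 2
lane  0: sub(0x52,0xb3) ⇒ 0xffffff9f
lane  1: sub(0x7d,0xec) ⇒ 0xffffff91
lane  2: tail/zero ⇒ 0x00
lane  3: tail/zero ⇒ 0x00
lane  4: tail/zero ⇒ 0x00
lane  5: tail/zero ⇒ 0x00
lane  6: tail/zero ⇒ 0x00
lane  7: tail/zero ⇒ 0x00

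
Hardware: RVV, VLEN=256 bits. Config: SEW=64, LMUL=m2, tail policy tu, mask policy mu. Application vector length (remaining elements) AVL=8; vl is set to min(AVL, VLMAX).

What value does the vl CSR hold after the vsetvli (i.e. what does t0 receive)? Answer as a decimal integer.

vl = 8

VLMAX = VLEN×LMUL/SEW = 256×2/64 = 8
vl = min(AVL, VLMAX) = min(8, 8) = 8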